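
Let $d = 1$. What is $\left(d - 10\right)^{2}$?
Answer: $81$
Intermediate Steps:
$\left(d - 10\right)^{2} = \left(1 - 10\right)^{2} = \left(-9\right)^{2} = 81$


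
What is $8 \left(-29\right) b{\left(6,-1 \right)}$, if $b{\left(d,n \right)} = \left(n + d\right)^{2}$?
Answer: $-5800$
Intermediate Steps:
$b{\left(d,n \right)} = \left(d + n\right)^{2}$
$8 \left(-29\right) b{\left(6,-1 \right)} = 8 \left(-29\right) \left(6 - 1\right)^{2} = - 232 \cdot 5^{2} = \left(-232\right) 25 = -5800$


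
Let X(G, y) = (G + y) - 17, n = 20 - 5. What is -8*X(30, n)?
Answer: -224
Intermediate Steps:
n = 15
X(G, y) = -17 + G + y
-8*X(30, n) = -8*(-17 + 30 + 15) = -8*28 = -224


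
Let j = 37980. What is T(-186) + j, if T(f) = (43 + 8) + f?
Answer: 37845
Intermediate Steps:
T(f) = 51 + f
T(-186) + j = (51 - 186) + 37980 = -135 + 37980 = 37845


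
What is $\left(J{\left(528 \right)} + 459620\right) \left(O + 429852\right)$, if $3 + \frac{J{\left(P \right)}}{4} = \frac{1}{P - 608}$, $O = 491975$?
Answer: $\frac{8473580354493}{20} \approx 4.2368 \cdot 10^{11}$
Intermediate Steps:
$J{\left(P \right)} = -12 + \frac{4}{-608 + P}$ ($J{\left(P \right)} = -12 + \frac{4}{P - 608} = -12 + \frac{4}{-608 + P}$)
$\left(J{\left(528 \right)} + 459620\right) \left(O + 429852\right) = \left(\frac{4 \left(1825 - 1584\right)}{-608 + 528} + 459620\right) \left(491975 + 429852\right) = \left(\frac{4 \left(1825 - 1584\right)}{-80} + 459620\right) 921827 = \left(4 \left(- \frac{1}{80}\right) 241 + 459620\right) 921827 = \left(- \frac{241}{20} + 459620\right) 921827 = \frac{9192159}{20} \cdot 921827 = \frac{8473580354493}{20}$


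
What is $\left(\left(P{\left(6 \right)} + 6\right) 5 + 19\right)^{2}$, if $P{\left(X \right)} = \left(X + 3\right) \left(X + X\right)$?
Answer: $346921$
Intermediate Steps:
$P{\left(X \right)} = 2 X \left(3 + X\right)$ ($P{\left(X \right)} = \left(3 + X\right) 2 X = 2 X \left(3 + X\right)$)
$\left(\left(P{\left(6 \right)} + 6\right) 5 + 19\right)^{2} = \left(\left(2 \cdot 6 \left(3 + 6\right) + 6\right) 5 + 19\right)^{2} = \left(\left(2 \cdot 6 \cdot 9 + 6\right) 5 + 19\right)^{2} = \left(\left(108 + 6\right) 5 + 19\right)^{2} = \left(114 \cdot 5 + 19\right)^{2} = \left(570 + 19\right)^{2} = 589^{2} = 346921$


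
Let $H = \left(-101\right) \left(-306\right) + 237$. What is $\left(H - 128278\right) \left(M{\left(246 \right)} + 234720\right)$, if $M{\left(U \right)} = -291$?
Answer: $-22771260915$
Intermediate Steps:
$H = 31143$ ($H = 30906 + 237 = 31143$)
$\left(H - 128278\right) \left(M{\left(246 \right)} + 234720\right) = \left(31143 - 128278\right) \left(-291 + 234720\right) = \left(-97135\right) 234429 = -22771260915$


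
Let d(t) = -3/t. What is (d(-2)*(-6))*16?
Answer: -144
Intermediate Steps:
(d(-2)*(-6))*16 = (-3/(-2)*(-6))*16 = (-3*(-½)*(-6))*16 = ((3/2)*(-6))*16 = -9*16 = -144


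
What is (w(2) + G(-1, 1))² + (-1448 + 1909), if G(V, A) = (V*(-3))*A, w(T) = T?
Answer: 486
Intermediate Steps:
G(V, A) = -3*A*V (G(V, A) = (-3*V)*A = -3*A*V)
(w(2) + G(-1, 1))² + (-1448 + 1909) = (2 - 3*1*(-1))² + (-1448 + 1909) = (2 + 3)² + 461 = 5² + 461 = 25 + 461 = 486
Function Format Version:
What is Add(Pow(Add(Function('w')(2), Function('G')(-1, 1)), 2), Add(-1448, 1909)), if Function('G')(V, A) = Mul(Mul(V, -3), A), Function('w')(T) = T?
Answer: 486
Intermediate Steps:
Function('G')(V, A) = Mul(-3, A, V) (Function('G')(V, A) = Mul(Mul(-3, V), A) = Mul(-3, A, V))
Add(Pow(Add(Function('w')(2), Function('G')(-1, 1)), 2), Add(-1448, 1909)) = Add(Pow(Add(2, Mul(-3, 1, -1)), 2), Add(-1448, 1909)) = Add(Pow(Add(2, 3), 2), 461) = Add(Pow(5, 2), 461) = Add(25, 461) = 486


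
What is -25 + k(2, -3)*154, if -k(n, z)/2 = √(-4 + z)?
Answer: -25 - 308*I*√7 ≈ -25.0 - 814.89*I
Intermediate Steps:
k(n, z) = -2*√(-4 + z)
-25 + k(2, -3)*154 = -25 - 2*√(-4 - 3)*154 = -25 - 2*I*√7*154 = -25 - 308*I*√7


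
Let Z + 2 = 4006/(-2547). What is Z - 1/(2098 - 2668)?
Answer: -1728151/483930 ≈ -3.5711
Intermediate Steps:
Z = -9100/2547 (Z = -2 + 4006/(-2547) = -2 + 4006*(-1/2547) = -2 - 4006/2547 = -9100/2547 ≈ -3.5728)
Z - 1/(2098 - 2668) = -9100/2547 - 1/(2098 - 2668) = -9100/2547 - 1/(-570) = -9100/2547 - 1*(-1/570) = -9100/2547 + 1/570 = -1728151/483930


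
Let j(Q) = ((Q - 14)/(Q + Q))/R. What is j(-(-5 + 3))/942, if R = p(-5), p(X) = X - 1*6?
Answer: 1/3454 ≈ 0.00028952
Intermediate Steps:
p(X) = -6 + X (p(X) = X - 6 = -6 + X)
R = -11 (R = -6 - 5 = -11)
j(Q) = -(-14 + Q)/(22*Q) (j(Q) = ((Q - 14)/(Q + Q))/(-11) = ((-14 + Q)/((2*Q)))*(-1/11) = ((-14 + Q)*(1/(2*Q)))*(-1/11) = ((-14 + Q)/(2*Q))*(-1/11) = -(-14 + Q)/(22*Q))
j(-(-5 + 3))/942 = ((14 - (-1)*(-5 + 3))/(22*((-(-5 + 3)))))/942 = ((14 - (-1)*(-2))/(22*((-1*(-2)))))*(1/942) = ((1/22)*(14 - 1*2)/2)*(1/942) = ((1/22)*(½)*(14 - 2))*(1/942) = ((1/22)*(½)*12)*(1/942) = (3/11)*(1/942) = 1/3454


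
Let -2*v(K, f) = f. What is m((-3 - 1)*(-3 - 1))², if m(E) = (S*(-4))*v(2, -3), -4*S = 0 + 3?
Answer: 81/4 ≈ 20.250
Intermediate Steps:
v(K, f) = -f/2
S = -¾ (S = -(0 + 3)/4 = -¼*3 = -¾ ≈ -0.75000)
m(E) = 9/2 (m(E) = (-¾*(-4))*(-½*(-3)) = 3*(3/2) = 9/2)
m((-3 - 1)*(-3 - 1))² = (9/2)² = 81/4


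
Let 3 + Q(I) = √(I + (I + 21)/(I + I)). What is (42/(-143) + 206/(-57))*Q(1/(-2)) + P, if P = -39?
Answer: -74111/2717 - 31852*I*√21/8151 ≈ -27.277 - 17.908*I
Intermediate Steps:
Q(I) = -3 + √(I + (21 + I)/(2*I)) (Q(I) = -3 + √(I + (I + 21)/(I + I)) = -3 + √(I + (21 + I)/((2*I))) = -3 + √(I + (21 + I)*(1/(2*I))) = -3 + √(I + (21 + I)/(2*I)))
(42/(-143) + 206/(-57))*Q(1/(-2)) + P = (42/(-143) + 206/(-57))*(-3 + √(2 + 4/(-2) + 42/(1/(-2)))/2) - 39 = (42*(-1/143) + 206*(-1/57))*(-3 + √(2 + 4*(-½) + 42/(-½))/2) - 39 = (-42/143 - 206/57)*(-3 + √(2 - 2 + 42*(-2))/2) - 39 = -31852*(-3 + √(2 - 2 - 84)/2)/8151 - 39 = -31852*(-3 + √(-84)/2)/8151 - 39 = -31852*(-3 + (2*I*√21)/2)/8151 - 39 = -31852*(-3 + I*√21)/8151 - 39 = (31852/2717 - 31852*I*√21/8151) - 39 = -74111/2717 - 31852*I*√21/8151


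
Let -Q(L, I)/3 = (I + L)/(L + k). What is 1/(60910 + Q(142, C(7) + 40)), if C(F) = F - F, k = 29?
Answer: 57/3471688 ≈ 1.6419e-5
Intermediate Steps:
C(F) = 0
Q(L, I) = -3*(I + L)/(29 + L) (Q(L, I) = -3*(I + L)/(L + 29) = -3*(I + L)/(29 + L))
1/(60910 + Q(142, C(7) + 40)) = 1/(60910 + 3*(-(0 + 40) - 1*142)/(29 + 142)) = 1/(60910 + 3*(-1*40 - 142)/171) = 1/(60910 + 3*(1/171)*(-40 - 142)) = 1/(60910 + 3*(1/171)*(-182)) = 1/(60910 - 182/57) = 1/(3471688/57) = 57/3471688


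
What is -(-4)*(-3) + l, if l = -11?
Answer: -23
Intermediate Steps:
-(-4)*(-3) + l = -(-4)*(-3) - 11 = -2*6 - 11 = -12 - 11 = -23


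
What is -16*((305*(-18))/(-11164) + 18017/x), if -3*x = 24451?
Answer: 1876757496/68242741 ≈ 27.501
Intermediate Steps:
x = -24451/3 (x = -⅓*24451 = -24451/3 ≈ -8150.3)
-16*((305*(-18))/(-11164) + 18017/x) = -16*((305*(-18))/(-11164) + 18017/(-24451/3)) = -16*(-5490*(-1/11164) + 18017*(-3/24451)) = -16*(2745/5582 - 54051/24451) = -16*(-234594687/136485482) = 1876757496/68242741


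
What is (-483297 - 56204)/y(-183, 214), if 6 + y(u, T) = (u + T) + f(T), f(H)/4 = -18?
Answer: 539501/47 ≈ 11479.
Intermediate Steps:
f(H) = -72 (f(H) = 4*(-18) = -72)
y(u, T) = -78 + T + u (y(u, T) = -6 + ((u + T) - 72) = -6 + ((T + u) - 72) = -6 + (-72 + T + u) = -78 + T + u)
(-483297 - 56204)/y(-183, 214) = (-483297 - 56204)/(-78 + 214 - 183) = -539501/(-47) = -539501*(-1/47) = 539501/47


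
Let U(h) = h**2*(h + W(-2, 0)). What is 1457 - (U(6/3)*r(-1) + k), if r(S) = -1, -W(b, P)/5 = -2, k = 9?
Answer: 1496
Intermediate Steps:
W(b, P) = 10 (W(b, P) = -5*(-2) = 10)
U(h) = h**2*(10 + h) (U(h) = h**2*(h + 10) = h**2*(10 + h))
1457 - (U(6/3)*r(-1) + k) = 1457 - (((6/3)**2*(10 + 6/3))*(-1) + 9) = 1457 - (((6*(1/3))**2*(10 + 6*(1/3)))*(-1) + 9) = 1457 - ((2**2*(10 + 2))*(-1) + 9) = 1457 - ((4*12)*(-1) + 9) = 1457 - (48*(-1) + 9) = 1457 - (-48 + 9) = 1457 - 1*(-39) = 1457 + 39 = 1496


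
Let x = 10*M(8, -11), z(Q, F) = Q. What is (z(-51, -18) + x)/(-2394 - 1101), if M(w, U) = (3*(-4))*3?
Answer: 137/1165 ≈ 0.11760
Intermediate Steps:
M(w, U) = -36 (M(w, U) = -12*3 = -36)
x = -360 (x = 10*(-36) = -360)
(z(-51, -18) + x)/(-2394 - 1101) = (-51 - 360)/(-2394 - 1101) = -411/(-3495) = -411*(-1/3495) = 137/1165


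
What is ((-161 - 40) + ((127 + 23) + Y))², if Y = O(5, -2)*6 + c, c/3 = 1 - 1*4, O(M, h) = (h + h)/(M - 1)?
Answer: 4356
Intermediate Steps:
O(M, h) = 2*h/(-1 + M) (O(M, h) = (2*h)/(-1 + M) = 2*h/(-1 + M))
c = -9 (c = 3*(1 - 1*4) = 3*(1 - 4) = 3*(-3) = -9)
Y = -15 (Y = (2*(-2)/(-1 + 5))*6 - 9 = (2*(-2)/4)*6 - 9 = (2*(-2)*(¼))*6 - 9 = -1*6 - 9 = -6 - 9 = -15)
((-161 - 40) + ((127 + 23) + Y))² = ((-161 - 40) + ((127 + 23) - 15))² = (-201 + (150 - 15))² = (-201 + 135)² = (-66)² = 4356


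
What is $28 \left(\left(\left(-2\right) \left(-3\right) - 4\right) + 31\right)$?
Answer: $924$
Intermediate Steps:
$28 \left(\left(\left(-2\right) \left(-3\right) - 4\right) + 31\right) = 28 \left(\left(6 - 4\right) + 31\right) = 28 \left(2 + 31\right) = 28 \cdot 33 = 924$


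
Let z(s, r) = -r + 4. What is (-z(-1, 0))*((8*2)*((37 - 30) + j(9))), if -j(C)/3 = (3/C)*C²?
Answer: 4736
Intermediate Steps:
j(C) = -9*C (j(C) = -3*3/C*C² = -9*C)
z(s, r) = 4 - r
(-z(-1, 0))*((8*2)*((37 - 30) + j(9))) = (-(4 - 1*0))*((8*2)*((37 - 30) - 9*9)) = (-(4 + 0))*(16*(7 - 81)) = (-1*4)*(16*(-74)) = -4*(-1184) = 4736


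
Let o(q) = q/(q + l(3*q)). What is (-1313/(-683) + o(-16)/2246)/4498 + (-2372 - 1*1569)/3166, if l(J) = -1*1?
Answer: -57765176622588/46421562218551 ≈ -1.2444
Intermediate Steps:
l(J) = -1
o(q) = q/(-1 + q) (o(q) = q/(q - 1) = q/(-1 + q))
(-1313/(-683) + o(-16)/2246)/4498 + (-2372 - 1*1569)/3166 = (-1313/(-683) - 16/(-1 - 16)/2246)/4498 + (-2372 - 1*1569)/3166 = (-1313*(-1/683) - 16/(-17)*(1/2246))*(1/4498) + (-2372 - 1569)*(1/3166) = (1313/683 - 16*(-1/17)*(1/2246))*(1/4498) - 3941*1/3166 = (1313/683 + (16/17)*(1/2246))*(1/4498) - 3941/3166 = (1313/683 + 8/19091)*(1/4498) - 3941/3166 = (25071947/13039153)*(1/4498) - 3941/3166 = 25071947/58650110194 - 3941/3166 = -57765176622588/46421562218551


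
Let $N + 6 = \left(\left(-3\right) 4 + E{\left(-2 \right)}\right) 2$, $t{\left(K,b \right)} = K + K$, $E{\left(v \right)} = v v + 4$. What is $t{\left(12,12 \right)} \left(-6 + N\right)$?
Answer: $-480$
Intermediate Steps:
$E{\left(v \right)} = 4 + v^{2}$ ($E{\left(v \right)} = v^{2} + 4 = 4 + v^{2}$)
$t{\left(K,b \right)} = 2 K$
$N = -14$ ($N = -6 + \left(\left(-3\right) 4 + \left(4 + \left(-2\right)^{2}\right)\right) 2 = -6 + \left(-12 + \left(4 + 4\right)\right) 2 = -6 + \left(-12 + 8\right) 2 = -6 - 8 = -14$)
$t{\left(12,12 \right)} \left(-6 + N\right) = 2 \cdot 12 \left(-6 - 14\right) = 24 \left(-20\right) = -480$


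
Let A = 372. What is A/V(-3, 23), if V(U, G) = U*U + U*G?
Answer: -31/5 ≈ -6.2000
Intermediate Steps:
V(U, G) = U**2 + G*U
A/V(-3, 23) = 372/((-3*(23 - 3))) = 372/((-3*20)) = 372/(-60) = 372*(-1/60) = -31/5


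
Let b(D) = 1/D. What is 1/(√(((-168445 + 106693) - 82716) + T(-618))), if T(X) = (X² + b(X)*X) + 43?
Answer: √95/4750 ≈ 0.0020520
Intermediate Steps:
T(X) = 44 + X² (T(X) = (X² + X/X) + 43 = (X² + 1) + 43 = (1 + X²) + 43 = 44 + X²)
1/(√(((-168445 + 106693) - 82716) + T(-618))) = 1/(√(((-168445 + 106693) - 82716) + (44 + (-618)²))) = 1/(√((-61752 - 82716) + (44 + 381924))) = 1/(√(-144468 + 381968)) = 1/(√237500) = 1/(50*√95) = √95/4750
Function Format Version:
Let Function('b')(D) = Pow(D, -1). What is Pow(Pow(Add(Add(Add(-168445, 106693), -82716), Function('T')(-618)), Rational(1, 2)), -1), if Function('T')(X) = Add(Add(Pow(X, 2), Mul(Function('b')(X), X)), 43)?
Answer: Mul(Rational(1, 4750), Pow(95, Rational(1, 2))) ≈ 0.0020520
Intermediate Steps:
Function('T')(X) = Add(44, Pow(X, 2)) (Function('T')(X) = Add(Add(Pow(X, 2), Mul(Pow(X, -1), X)), 43) = Add(Add(Pow(X, 2), 1), 43) = Add(Add(1, Pow(X, 2)), 43) = Add(44, Pow(X, 2)))
Pow(Pow(Add(Add(Add(-168445, 106693), -82716), Function('T')(-618)), Rational(1, 2)), -1) = Pow(Pow(Add(Add(Add(-168445, 106693), -82716), Add(44, Pow(-618, 2))), Rational(1, 2)), -1) = Pow(Pow(Add(Add(-61752, -82716), Add(44, 381924)), Rational(1, 2)), -1) = Pow(Pow(Add(-144468, 381968), Rational(1, 2)), -1) = Pow(Pow(237500, Rational(1, 2)), -1) = Pow(Mul(50, Pow(95, Rational(1, 2))), -1) = Mul(Rational(1, 4750), Pow(95, Rational(1, 2)))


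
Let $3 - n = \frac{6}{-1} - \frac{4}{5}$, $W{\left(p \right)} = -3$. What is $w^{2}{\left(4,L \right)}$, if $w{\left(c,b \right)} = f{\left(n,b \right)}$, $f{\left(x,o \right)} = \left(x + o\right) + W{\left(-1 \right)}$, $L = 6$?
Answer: $\frac{4096}{25} \approx 163.84$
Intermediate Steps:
$n = \frac{49}{5}$ ($n = 3 - \left(\frac{6}{-1} - \frac{4}{5}\right) = 3 - \left(6 \left(-1\right) - \frac{4}{5}\right) = 3 - \left(-6 - \frac{4}{5}\right) = 3 - - \frac{34}{5} = 3 + \frac{34}{5} = \frac{49}{5} \approx 9.8$)
$f{\left(x,o \right)} = -3 + o + x$ ($f{\left(x,o \right)} = \left(x + o\right) - 3 = \left(o + x\right) - 3 = -3 + o + x$)
$w{\left(c,b \right)} = \frac{34}{5} + b$ ($w{\left(c,b \right)} = -3 + b + \frac{49}{5} = \frac{34}{5} + b$)
$w^{2}{\left(4,L \right)} = \left(\frac{34}{5} + 6\right)^{2} = \left(\frac{64}{5}\right)^{2} = \frac{4096}{25}$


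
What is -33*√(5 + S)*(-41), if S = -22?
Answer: 1353*I*√17 ≈ 5578.6*I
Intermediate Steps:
-33*√(5 + S)*(-41) = -33*√(5 - 22)*(-41) = -33*I*√17*(-41) = 1353*I*√17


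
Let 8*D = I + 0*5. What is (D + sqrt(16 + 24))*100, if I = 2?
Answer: 25 + 200*sqrt(10) ≈ 657.46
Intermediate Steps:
D = 1/4 (D = (2 + 0*5)/8 = (2 + 0)/8 = (1/8)*2 = 1/4 ≈ 0.25000)
(D + sqrt(16 + 24))*100 = (1/4 + sqrt(16 + 24))*100 = (1/4 + sqrt(40))*100 = (1/4 + 2*sqrt(10))*100 = 25 + 200*sqrt(10)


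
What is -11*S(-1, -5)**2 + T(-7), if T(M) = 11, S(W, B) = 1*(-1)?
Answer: 0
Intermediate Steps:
S(W, B) = -1
-11*S(-1, -5)**2 + T(-7) = -11*(-1)**2 + 11 = -11*1 + 11 = -11 + 11 = 0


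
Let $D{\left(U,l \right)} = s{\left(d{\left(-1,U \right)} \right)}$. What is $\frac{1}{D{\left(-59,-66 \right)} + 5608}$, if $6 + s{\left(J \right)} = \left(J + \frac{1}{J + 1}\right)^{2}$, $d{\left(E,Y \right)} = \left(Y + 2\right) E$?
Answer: $\frac{3364}{29781377} \approx 0.00011296$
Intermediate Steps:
$d{\left(E,Y \right)} = E \left(2 + Y\right)$ ($d{\left(E,Y \right)} = \left(2 + Y\right) E = E \left(2 + Y\right)$)
$s{\left(J \right)} = -6 + \left(J + \frac{1}{1 + J}\right)^{2}$ ($s{\left(J \right)} = -6 + \left(J + \frac{1}{J + 1}\right)^{2} = -6 + \left(J + \frac{1}{1 + J}\right)^{2}$)
$D{\left(U,l \right)} = -6 + \frac{\left(-1 + \left(-2 - U\right)^{2} - U\right)^{2}}{\left(-1 - U\right)^{2}}$ ($D{\left(U,l \right)} = -6 + \frac{\left(1 - \left(2 + U\right) + \left(- (2 + U)\right)^{2}\right)^{2}}{\left(1 - \left(2 + U\right)\right)^{2}} = -6 + \frac{\left(1 - \left(2 + U\right) + \left(-2 - U\right)^{2}\right)^{2}}{\left(1 - \left(2 + U\right)\right)^{2}} = -6 + \frac{\left(-1 + \left(-2 - U\right)^{2} - U\right)^{2}}{\left(-1 - U\right)^{2}}$)
$\frac{1}{D{\left(-59,-66 \right)} + 5608} = \frac{1}{\left(-6 + \frac{\left(1 - 59 - \left(2 - 59\right)^{2}\right)^{2}}{\left(1 - 59\right)^{2}}\right) + 5608} = \frac{1}{\left(-6 + \frac{\left(1 - 59 - \left(-57\right)^{2}\right)^{2}}{3364}\right) + 5608} = \frac{1}{\left(-6 + \frac{\left(1 - 59 - 3249\right)^{2}}{3364}\right) + 5608} = \frac{1}{\left(-6 + \frac{\left(-3307\right)^{2}}{3364}\right) + 5608} = \frac{1}{\left(-6 + \frac{1}{3364} \cdot 10936249\right) + 5608} = \frac{1}{\left(-6 + \frac{10936249}{3364}\right) + 5608} = \frac{1}{\frac{10916065}{3364} + 5608} = \frac{1}{\frac{29781377}{3364}} = \frac{3364}{29781377}$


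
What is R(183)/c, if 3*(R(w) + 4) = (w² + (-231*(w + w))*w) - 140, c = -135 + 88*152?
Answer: -15438581/39723 ≈ -388.66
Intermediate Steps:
c = 13241 (c = -135 + 13376 = 13241)
R(w) = -152/3 - 461*w²/3 (R(w) = -4 + ((w² + (-231*(w + w))*w) - 140)/3 = -4 + ((w² + (-462*w)*w) - 140)/3 = -4 + ((w² - 462*w²) - 140)/3 = -4 + (-461*w² - 140)/3 = -4 + (-140 - 461*w²)/3 = -4 + (-140/3 - 461*w²/3) = -152/3 - 461*w²/3)
R(183)/c = (-152/3 - 461/3*183²)/13241 = (-152/3 - 461/3*33489)*(1/13241) = (-152/3 - 5146143)*(1/13241) = -15438581/3*1/13241 = -15438581/39723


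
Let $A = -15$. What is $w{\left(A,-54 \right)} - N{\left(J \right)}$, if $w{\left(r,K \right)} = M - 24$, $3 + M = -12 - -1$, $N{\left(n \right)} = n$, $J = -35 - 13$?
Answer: $10$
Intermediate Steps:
$J = -48$
$M = -14$ ($M = -3 - 11 = -14$)
$w{\left(r,K \right)} = -38$ ($w{\left(r,K \right)} = -14 - 24 = -38$)
$w{\left(A,-54 \right)} - N{\left(J \right)} = -38 - -48 = -38 + 48 = 10$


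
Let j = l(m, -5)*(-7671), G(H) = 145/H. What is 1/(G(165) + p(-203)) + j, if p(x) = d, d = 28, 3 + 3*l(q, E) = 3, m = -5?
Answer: 33/953 ≈ 0.034627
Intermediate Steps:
l(q, E) = 0 (l(q, E) = -1 + (⅓)*3 = -1 + 1 = 0)
p(x) = 28
j = 0 (j = 0*(-7671) = 0)
1/(G(165) + p(-203)) + j = 1/(145/165 + 28) + 0 = 1/(145*(1/165) + 28) + 0 = 1/(29/33 + 28) + 0 = 1/(953/33) + 0 = 33/953 + 0 = 33/953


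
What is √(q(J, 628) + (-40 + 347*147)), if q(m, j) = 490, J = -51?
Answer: √51459 ≈ 226.85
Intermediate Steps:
√(q(J, 628) + (-40 + 347*147)) = √(490 + (-40 + 347*147)) = √(490 + (-40 + 51009)) = √(490 + 50969) = √51459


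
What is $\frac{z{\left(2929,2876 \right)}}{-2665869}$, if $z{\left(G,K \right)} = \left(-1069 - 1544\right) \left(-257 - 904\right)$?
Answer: $- \frac{1011231}{888623} \approx -1.138$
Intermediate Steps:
$z{\left(G,K \right)} = 3033693$ ($z{\left(G,K \right)} = \left(-2613\right) \left(-1161\right) = 3033693$)
$\frac{z{\left(2929,2876 \right)}}{-2665869} = \frac{3033693}{-2665869} = 3033693 \left(- \frac{1}{2665869}\right) = - \frac{1011231}{888623}$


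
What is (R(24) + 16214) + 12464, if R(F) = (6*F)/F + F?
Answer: 28708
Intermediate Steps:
R(F) = 6 + F
(R(24) + 16214) + 12464 = ((6 + 24) + 16214) + 12464 = (30 + 16214) + 12464 = 16244 + 12464 = 28708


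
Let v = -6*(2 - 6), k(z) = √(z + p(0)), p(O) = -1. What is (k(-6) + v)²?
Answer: (24 + I*√7)² ≈ 569.0 + 127.0*I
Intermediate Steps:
k(z) = √(-1 + z) (k(z) = √(z - 1) = √(-1 + z))
v = 24 (v = -6*(-4) = 24)
(k(-6) + v)² = (√(-1 - 6) + 24)² = (√(-7) + 24)² = (I*√7 + 24)² = (24 + I*√7)²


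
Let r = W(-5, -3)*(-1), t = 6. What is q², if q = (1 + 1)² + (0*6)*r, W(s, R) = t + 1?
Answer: 16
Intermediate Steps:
W(s, R) = 7 (W(s, R) = 6 + 1 = 7)
r = -7 (r = 7*(-1) = -7)
q = 4 (q = (1 + 1)² + (0*6)*(-7) = 2² + 0*(-7) = 4 + 0 = 4)
q² = 4² = 16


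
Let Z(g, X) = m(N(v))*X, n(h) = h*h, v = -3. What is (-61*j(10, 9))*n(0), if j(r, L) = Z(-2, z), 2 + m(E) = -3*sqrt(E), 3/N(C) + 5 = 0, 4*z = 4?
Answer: 0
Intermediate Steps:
z = 1 (z = (1/4)*4 = 1)
N(C) = -3/5 (N(C) = 3/(-5 + 0) = 3/(-5) = 3*(-1/5) = -3/5)
n(h) = h**2
m(E) = -2 - 3*sqrt(E)
Z(g, X) = X*(-2 - 3*I*sqrt(15)/5) (Z(g, X) = (-2 - 3*I*sqrt(15)/5)*X = X*(-2 - 3*I*sqrt(15)/5))
j(r, L) = -2 - 3*I*sqrt(15)/5 (j(r, L) = -1/5*1*(10 + 3*I*sqrt(15)) = -2 - 3*I*sqrt(15)/5)
(-61*j(10, 9))*n(0) = -61*(-2 - 3*I*sqrt(15)/5)*0**2 = (122 + 183*I*sqrt(15)/5)*0 = 0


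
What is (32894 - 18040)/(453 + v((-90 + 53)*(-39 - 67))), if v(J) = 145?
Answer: 7427/299 ≈ 24.839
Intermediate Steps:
(32894 - 18040)/(453 + v((-90 + 53)*(-39 - 67))) = (32894 - 18040)/(453 + 145) = 14854/598 = 14854*(1/598) = 7427/299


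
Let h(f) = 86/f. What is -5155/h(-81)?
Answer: 417555/86 ≈ 4855.3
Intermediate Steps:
-5155/h(-81) = -5155/(86/(-81)) = -5155/(86*(-1/81)) = -5155/(-86/81) = -5155*(-81/86) = 417555/86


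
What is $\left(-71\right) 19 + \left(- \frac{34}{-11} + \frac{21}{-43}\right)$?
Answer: $- \frac{636846}{473} \approx -1346.4$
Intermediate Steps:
$\left(-71\right) 19 + \left(- \frac{34}{-11} + \frac{21}{-43}\right) = -1349 + \left(\left(-34\right) \left(- \frac{1}{11}\right) + 21 \left(- \frac{1}{43}\right)\right) = -1349 + \left(\frac{34}{11} - \frac{21}{43}\right) = -1349 + \frac{1231}{473} = - \frac{636846}{473}$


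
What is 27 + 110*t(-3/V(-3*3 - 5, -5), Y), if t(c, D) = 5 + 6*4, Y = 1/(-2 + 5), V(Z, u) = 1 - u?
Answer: 3217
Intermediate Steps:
Y = ⅓ (Y = 1/3 = ⅓ ≈ 0.33333)
t(c, D) = 29 (t(c, D) = 5 + 24 = 29)
27 + 110*t(-3/V(-3*3 - 5, -5), Y) = 27 + 110*29 = 27 + 3190 = 3217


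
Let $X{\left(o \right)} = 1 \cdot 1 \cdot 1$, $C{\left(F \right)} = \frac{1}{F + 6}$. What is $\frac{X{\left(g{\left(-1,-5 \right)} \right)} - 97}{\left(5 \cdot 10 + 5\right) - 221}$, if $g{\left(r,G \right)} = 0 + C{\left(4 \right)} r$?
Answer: $\frac{48}{83} \approx 0.57831$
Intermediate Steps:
$C{\left(F \right)} = \frac{1}{6 + F}$
$g{\left(r,G \right)} = \frac{r}{10}$ ($g{\left(r,G \right)} = 0 + \frac{r}{6 + 4} = 0 + \frac{r}{10} = \frac{r}{10}$)
$X{\left(o \right)} = 1$ ($X{\left(o \right)} = 1 \cdot 1 = 1$)
$\frac{X{\left(g{\left(-1,-5 \right)} \right)} - 97}{\left(5 \cdot 10 + 5\right) - 221} = \frac{1 - 97}{\left(5 \cdot 10 + 5\right) - 221} = - \frac{96}{\left(50 + 5\right) - 221} = - \frac{96}{55 - 221} = - \frac{96}{-166} = \left(-96\right) \left(- \frac{1}{166}\right) = \frac{48}{83}$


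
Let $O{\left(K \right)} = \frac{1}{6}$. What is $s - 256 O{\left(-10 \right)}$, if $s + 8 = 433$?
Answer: $\frac{1147}{3} \approx 382.33$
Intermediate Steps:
$s = 425$ ($s = -8 + 433 = 425$)
$O{\left(K \right)} = \frac{1}{6}$
$s - 256 O{\left(-10 \right)} = 425 - \frac{128}{3} = \frac{1147}{3}$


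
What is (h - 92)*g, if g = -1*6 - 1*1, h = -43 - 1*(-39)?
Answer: 672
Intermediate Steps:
h = -4 (h = -43 + 39 = -4)
g = -7 (g = -6 - 1 = -7)
(h - 92)*g = (-4 - 92)*(-7) = -96*(-7) = 672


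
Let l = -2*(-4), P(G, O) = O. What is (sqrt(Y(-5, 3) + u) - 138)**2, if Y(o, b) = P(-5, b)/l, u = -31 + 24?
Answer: (552 - I*sqrt(106))**2/16 ≈ 19037.0 - 710.4*I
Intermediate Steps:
u = -7
l = 8
Y(o, b) = b/8
(sqrt(Y(-5, 3) + u) - 138)**2 = (sqrt((1/8)*3 - 7) - 138)**2 = (sqrt(3/8 - 7) - 138)**2 = (sqrt(-53/8) - 138)**2 = (I*sqrt(106)/4 - 138)**2 = (-138 + I*sqrt(106)/4)**2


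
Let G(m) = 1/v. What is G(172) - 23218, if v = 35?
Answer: -812629/35 ≈ -23218.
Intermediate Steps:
G(m) = 1/35
G(172) - 23218 = 1/35 - 23218 = -812629/35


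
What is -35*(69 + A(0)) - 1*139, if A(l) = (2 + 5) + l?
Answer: -2799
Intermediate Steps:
A(l) = 7 + l
-35*(69 + A(0)) - 1*139 = -35*(69 + (7 + 0)) - 1*139 = -35*(69 + 7) - 139 = -35*76 - 139 = -2660 - 139 = -2799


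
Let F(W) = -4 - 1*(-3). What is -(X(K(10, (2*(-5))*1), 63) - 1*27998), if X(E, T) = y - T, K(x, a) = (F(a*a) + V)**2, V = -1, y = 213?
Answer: 27848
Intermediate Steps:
F(W) = -1 (F(W) = -4 + 3 = -1)
K(x, a) = 4 (K(x, a) = (-1 - 1)**2 = (-2)**2 = 4)
X(E, T) = 213 - T
-(X(K(10, (2*(-5))*1), 63) - 1*27998) = -((213 - 1*63) - 1*27998) = -((213 - 63) - 27998) = -(150 - 27998) = -1*(-27848) = 27848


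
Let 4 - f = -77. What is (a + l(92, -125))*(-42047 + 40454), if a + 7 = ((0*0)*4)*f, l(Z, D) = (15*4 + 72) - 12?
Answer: -180009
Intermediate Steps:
f = 81 (f = 4 - 1*(-77) = 4 + 77 = 81)
l(Z, D) = 120 (l(Z, D) = (60 + 72) - 12 = 132 - 12 = 120)
a = -7 (a = -7 + ((0*0)*4)*81 = -7 + (0*4)*81 = -7 + 0*81 = -7 + 0 = -7)
(a + l(92, -125))*(-42047 + 40454) = (-7 + 120)*(-42047 + 40454) = 113*(-1593) = -180009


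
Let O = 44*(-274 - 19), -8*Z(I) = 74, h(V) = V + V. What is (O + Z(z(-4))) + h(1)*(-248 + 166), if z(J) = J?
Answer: -52261/4 ≈ -13065.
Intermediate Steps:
h(V) = 2*V
Z(I) = -37/4 (Z(I) = -1/8*74 = -37/4)
O = -12892 (O = 44*(-293) = -12892)
(O + Z(z(-4))) + h(1)*(-248 + 166) = (-12892 - 37/4) + (2*1)*(-248 + 166) = -51605/4 + 2*(-82) = -51605/4 - 164 = -52261/4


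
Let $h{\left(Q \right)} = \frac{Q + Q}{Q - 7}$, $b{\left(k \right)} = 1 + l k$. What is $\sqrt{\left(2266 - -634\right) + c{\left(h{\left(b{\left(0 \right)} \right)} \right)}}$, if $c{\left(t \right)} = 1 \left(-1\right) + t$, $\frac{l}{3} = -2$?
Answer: $\frac{2 \sqrt{6522}}{3} \approx 53.839$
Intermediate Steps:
$l = -6$ ($l = 3 \left(-2\right) = -6$)
$b{\left(k \right)} = 1 - 6 k$
$h{\left(Q \right)} = \frac{2 Q}{-7 + Q}$
$c{\left(t \right)} = -1 + t$
$\sqrt{\left(2266 - -634\right) + c{\left(h{\left(b{\left(0 \right)} \right)} \right)}} = \sqrt{\left(2266 - -634\right) - \left(1 - \frac{2 \left(1 - 0\right)}{-7 + \left(1 - 0\right)}\right)} = \sqrt{\left(2266 + 634\right) - \left(1 - \frac{2 \left(1 + 0\right)}{-7 + \left(1 + 0\right)}\right)} = \sqrt{2900 - \left(1 - \frac{2}{-7 + 1}\right)} = \sqrt{2900 - \left(1 - \frac{2}{-6}\right)} = \sqrt{2900 - \left(1 - - \frac{1}{3}\right)} = \sqrt{2900 - \frac{4}{3}} = \sqrt{\frac{8696}{3}} = \frac{2 \sqrt{6522}}{3}$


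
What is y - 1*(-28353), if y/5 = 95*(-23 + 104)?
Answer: 66828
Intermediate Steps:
y = 38475 (y = 5*(95*(-23 + 104)) = 5*(95*81) = 5*7695 = 38475)
y - 1*(-28353) = 38475 - 1*(-28353) = 38475 + 28353 = 66828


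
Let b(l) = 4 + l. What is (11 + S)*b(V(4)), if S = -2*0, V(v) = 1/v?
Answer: 187/4 ≈ 46.750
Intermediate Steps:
S = 0
(11 + S)*b(V(4)) = (11 + 0)*(4 + 1/4) = 11*(4 + ¼) = 11*(17/4) = 187/4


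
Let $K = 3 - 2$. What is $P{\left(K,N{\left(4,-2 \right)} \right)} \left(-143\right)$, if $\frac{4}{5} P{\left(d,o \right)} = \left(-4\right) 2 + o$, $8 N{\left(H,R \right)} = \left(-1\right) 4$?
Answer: $\frac{12155}{8} \approx 1519.4$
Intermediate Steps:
$N{\left(H,R \right)} = - \frac{1}{2}$ ($N{\left(H,R \right)} = \frac{\left(-1\right) 4}{8} = \frac{1}{8} \left(-4\right) = - \frac{1}{2}$)
$K = 1$
$P{\left(d,o \right)} = -10 + \frac{5 o}{4}$ ($P{\left(d,o \right)} = \frac{5 \left(\left(-4\right) 2 + o\right)}{4} = \frac{5 \left(-8 + o\right)}{4} = -10 + \frac{5 o}{4}$)
$P{\left(K,N{\left(4,-2 \right)} \right)} \left(-143\right) = \left(-10 + \frac{5}{4} \left(- \frac{1}{2}\right)\right) \left(-143\right) = \left(-10 - \frac{5}{8}\right) \left(-143\right) = \left(- \frac{85}{8}\right) \left(-143\right) = \frac{12155}{8}$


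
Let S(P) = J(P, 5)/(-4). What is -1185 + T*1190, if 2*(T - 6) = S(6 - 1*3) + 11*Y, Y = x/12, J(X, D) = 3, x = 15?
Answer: 13690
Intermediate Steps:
S(P) = -¾ (S(P) = 3/(-4) = 3*(-¼) = -¾)
Y = 5/4 (Y = 15/12 = 15*(1/12) = 5/4 ≈ 1.2500)
T = 25/2 (T = 6 + (-¾ + 11*(5/4))/2 = 6 + (-¾ + 55/4)/2 = 6 + (½)*13 = 6 + 13/2 = 25/2 ≈ 12.500)
-1185 + T*1190 = -1185 + (25/2)*1190 = -1185 + 14875 = 13690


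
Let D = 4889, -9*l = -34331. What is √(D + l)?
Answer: 2*√19583/3 ≈ 93.293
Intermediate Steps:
l = 34331/9 (l = -⅑*(-34331) = 34331/9 ≈ 3814.6)
√(D + l) = √(4889 + 34331/9) = √(78332/9) = 2*√19583/3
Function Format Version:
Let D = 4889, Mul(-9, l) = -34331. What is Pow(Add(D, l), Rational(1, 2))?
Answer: Mul(Rational(2, 3), Pow(19583, Rational(1, 2))) ≈ 93.293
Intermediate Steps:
l = Rational(34331, 9) (l = Mul(Rational(-1, 9), -34331) = Rational(34331, 9) ≈ 3814.6)
Pow(Add(D, l), Rational(1, 2)) = Pow(Add(4889, Rational(34331, 9)), Rational(1, 2)) = Pow(Rational(78332, 9), Rational(1, 2)) = Mul(Rational(2, 3), Pow(19583, Rational(1, 2)))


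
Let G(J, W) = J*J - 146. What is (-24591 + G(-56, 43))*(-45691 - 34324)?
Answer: 1728404015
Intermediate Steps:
G(J, W) = -146 + J² (G(J, W) = J² - 146 = -146 + J²)
(-24591 + G(-56, 43))*(-45691 - 34324) = (-24591 + (-146 + (-56)²))*(-45691 - 34324) = (-24591 + (-146 + 3136))*(-80015) = (-24591 + 2990)*(-80015) = -21601*(-80015) = 1728404015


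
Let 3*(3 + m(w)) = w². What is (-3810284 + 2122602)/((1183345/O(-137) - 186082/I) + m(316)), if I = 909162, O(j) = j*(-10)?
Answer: -210209558920308/4253047222561 ≈ -49.426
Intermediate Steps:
O(j) = -10*j
m(w) = -3 + w²/3
(-3810284 + 2122602)/((1183345/O(-137) - 186082/I) + m(316)) = (-3810284 + 2122602)/((1183345/((-10*(-137))) - 186082/909162) + (-3 + (⅓)*316²)) = -1687682/((1183345/1370 - 186082*1/909162) + (-3 + (⅓)*99856)) = -1687682/((1183345*(1/1370) - 93041/454581) + (-3 + 99856/3)) = -1687682/((236669/274 - 93041/454581) + 99847/3) = -1687682/(107559737455/124555194 + 99847/3) = -1687682/4253047222561/124555194 = -1687682*124555194/4253047222561 = -210209558920308/4253047222561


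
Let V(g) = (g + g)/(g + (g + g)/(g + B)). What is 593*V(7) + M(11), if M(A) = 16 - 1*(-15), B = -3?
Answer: 2465/3 ≈ 821.67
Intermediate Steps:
M(A) = 31 (M(A) = 16 + 15 = 31)
V(g) = 2*g/(g + 2*g/(-3 + g)) (V(g) = (g + g)/(g + (g + g)/(g - 3)) = (2*g)/(g + (2*g)/(-3 + g)) = (2*g)/(g + 2*g/(-3 + g)) = 2*g/(g + 2*g/(-3 + g)))
593*V(7) + M(11) = 593*(2*(-3 + 7)/(-1 + 7)) + 31 = 593*(2*4/6) + 31 = 593*(2*(⅙)*4) + 31 = 593*(4/3) + 31 = 2372/3 + 31 = 2465/3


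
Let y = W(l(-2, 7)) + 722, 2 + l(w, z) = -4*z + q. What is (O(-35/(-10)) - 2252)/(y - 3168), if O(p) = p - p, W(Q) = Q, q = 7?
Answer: 2252/2469 ≈ 0.91211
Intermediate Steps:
l(w, z) = 5 - 4*z (l(w, z) = -2 + (-4*z + 7) = -2 + (7 - 4*z) = 5 - 4*z)
y = 699 (y = (5 - 4*7) + 722 = (5 - 28) + 722 = -23 + 722 = 699)
O(p) = 0
(O(-35/(-10)) - 2252)/(y - 3168) = (0 - 2252)/(699 - 3168) = -2252/(-2469) = -2252*(-1/2469) = 2252/2469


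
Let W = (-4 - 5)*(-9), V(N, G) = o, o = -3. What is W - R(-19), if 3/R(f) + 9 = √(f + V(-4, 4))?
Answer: 8370/103 + 3*I*√22/103 ≈ 81.262 + 0.13661*I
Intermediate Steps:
V(N, G) = -3
R(f) = 3/(-9 + √(-3 + f)) (R(f) = 3/(-9 + √(f - 3)) = 3/(-9 + √(-3 + f)))
W = 81 (W = -9*(-9) = 81)
W - R(-19) = 81 - 3/(-9 + √(-3 - 19)) = 81 - 3/(-9 + √(-22)) = 81 - 3/(-9 + I*√22)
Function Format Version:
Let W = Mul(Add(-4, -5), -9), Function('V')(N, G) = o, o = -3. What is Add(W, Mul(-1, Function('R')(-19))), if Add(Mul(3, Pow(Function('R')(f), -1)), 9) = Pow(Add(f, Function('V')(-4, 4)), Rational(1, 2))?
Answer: Add(Rational(8370, 103), Mul(Rational(3, 103), I, Pow(22, Rational(1, 2)))) ≈ Add(81.262, Mul(0.13661, I))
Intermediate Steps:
Function('V')(N, G) = -3
Function('R')(f) = Mul(3, Pow(Add(-9, Pow(Add(-3, f), Rational(1, 2))), -1)) (Function('R')(f) = Mul(3, Pow(Add(-9, Pow(Add(f, -3), Rational(1, 2))), -1)) = Mul(3, Pow(Add(-9, Pow(Add(-3, f), Rational(1, 2))), -1)))
W = 81 (W = Mul(-9, -9) = 81)
Add(W, Mul(-1, Function('R')(-19))) = Add(81, Mul(-1, Mul(3, Pow(Add(-9, Pow(Add(-3, -19), Rational(1, 2))), -1)))) = Add(81, Mul(-1, Mul(3, Pow(Add(-9, Pow(-22, Rational(1, 2))), -1)))) = Add(81, Mul(-1, Mul(3, Pow(Add(-9, Mul(I, Pow(22, Rational(1, 2)))), -1)))) = Add(81, Mul(-3, Pow(Add(-9, Mul(I, Pow(22, Rational(1, 2)))), -1)))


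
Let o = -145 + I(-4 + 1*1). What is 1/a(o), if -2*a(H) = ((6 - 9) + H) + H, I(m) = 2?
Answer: 2/289 ≈ 0.0069204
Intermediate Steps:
o = -143 (o = -145 + 2 = -143)
a(H) = 3/2 - H (a(H) = -(((6 - 9) + H) + H)/2 = -((-3 + H) + H)/2 = -(-3 + 2*H)/2 = 3/2 - H)
1/a(o) = 1/(3/2 - 1*(-143)) = 1/(3/2 + 143) = 1/(289/2) = 2/289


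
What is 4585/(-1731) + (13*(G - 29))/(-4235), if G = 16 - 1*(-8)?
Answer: -3860992/1466157 ≈ -2.6334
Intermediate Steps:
G = 24 (G = 16 + 8 = 24)
4585/(-1731) + (13*(G - 29))/(-4235) = 4585/(-1731) + (13*(24 - 29))/(-4235) = 4585*(-1/1731) + (13*(-5))*(-1/4235) = -4585/1731 - 65*(-1/4235) = -4585/1731 + 13/847 = -3860992/1466157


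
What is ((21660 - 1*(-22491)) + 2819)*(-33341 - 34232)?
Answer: -3173903810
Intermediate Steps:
((21660 - 1*(-22491)) + 2819)*(-33341 - 34232) = ((21660 + 22491) + 2819)*(-67573) = (44151 + 2819)*(-67573) = 46970*(-67573) = -3173903810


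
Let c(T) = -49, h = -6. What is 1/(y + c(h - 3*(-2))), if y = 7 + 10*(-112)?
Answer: -1/1162 ≈ -0.00086058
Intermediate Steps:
y = -1113 (y = 7 - 1120 = -1113)
1/(y + c(h - 3*(-2))) = 1/(-1113 - 49) = 1/(-1162) = -1/1162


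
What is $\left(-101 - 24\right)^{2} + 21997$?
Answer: $37622$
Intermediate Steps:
$\left(-101 - 24\right)^{2} + 21997 = \left(-125\right)^{2} + 21997 = 15625 + 21997 = 37622$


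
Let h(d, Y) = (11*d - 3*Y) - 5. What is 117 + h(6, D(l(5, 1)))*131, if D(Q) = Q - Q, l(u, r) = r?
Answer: 8108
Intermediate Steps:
D(Q) = 0
h(d, Y) = -5 - 3*Y + 11*d (h(d, Y) = (-3*Y + 11*d) - 5 = -5 - 3*Y + 11*d)
117 + h(6, D(l(5, 1)))*131 = 117 + (-5 - 3*0 + 11*6)*131 = 117 + (-5 + 0 + 66)*131 = 117 + 61*131 = 117 + 7991 = 8108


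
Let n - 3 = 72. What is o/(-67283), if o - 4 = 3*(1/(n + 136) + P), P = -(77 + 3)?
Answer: 49793/14196713 ≈ 0.0035074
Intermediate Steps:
n = 75 (n = 3 + 72 = 75)
P = -80 (P = -1*80 = -80)
o = -49793/211 (o = 4 + 3*(1/(75 + 136) - 80) = 4 + 3*(1/211 - 80) = 4 + 3*(-16879/211) = 4 - 50637/211 = -49793/211 ≈ -235.99)
o/(-67283) = -49793/211/(-67283) = -49793/211*(-1/67283) = 49793/14196713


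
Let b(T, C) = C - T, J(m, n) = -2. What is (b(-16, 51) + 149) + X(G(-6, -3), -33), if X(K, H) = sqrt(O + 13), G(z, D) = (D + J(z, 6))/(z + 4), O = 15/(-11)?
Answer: 216 + 8*sqrt(22)/11 ≈ 219.41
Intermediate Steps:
O = -15/11 (O = 15*(-1/11) = -15/11 ≈ -1.3636)
G(z, D) = (-2 + D)/(4 + z) (G(z, D) = (D - 2)/(z + 4) = (-2 + D)/(4 + z))
X(K, H) = 8*sqrt(22)/11 (X(K, H) = sqrt(-15/11 + 13) = sqrt(128/11) = 8*sqrt(22)/11)
(b(-16, 51) + 149) + X(G(-6, -3), -33) = ((51 - 1*(-16)) + 149) + 8*sqrt(22)/11 = ((51 + 16) + 149) + 8*sqrt(22)/11 = (67 + 149) + 8*sqrt(22)/11 = 216 + 8*sqrt(22)/11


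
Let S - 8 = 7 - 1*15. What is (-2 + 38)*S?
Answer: 0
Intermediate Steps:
S = 0 (S = 8 + (7 - 1*15) = 8 + (7 - 15) = 8 - 8 = 0)
(-2 + 38)*S = (-2 + 38)*0 = 36*0 = 0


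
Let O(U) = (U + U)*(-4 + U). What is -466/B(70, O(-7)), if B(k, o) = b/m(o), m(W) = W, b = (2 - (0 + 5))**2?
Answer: -71764/9 ≈ -7973.8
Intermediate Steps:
O(U) = 2*U*(-4 + U) (O(U) = (2*U)*(-4 + U) = 2*U*(-4 + U))
b = 9 (b = (2 - 1*5)**2 = (2 - 5)**2 = (-3)**2 = 9)
B(k, o) = 9/o
-466/B(70, O(-7)) = -466/(9/((2*(-7)*(-4 - 7)))) = -466/(9/((2*(-7)*(-11)))) = -466/(9/154) = -466/(9*(1/154)) = -466/9/154 = -466*154/9 = -71764/9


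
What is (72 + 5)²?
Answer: 5929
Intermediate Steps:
(72 + 5)² = 77² = 5929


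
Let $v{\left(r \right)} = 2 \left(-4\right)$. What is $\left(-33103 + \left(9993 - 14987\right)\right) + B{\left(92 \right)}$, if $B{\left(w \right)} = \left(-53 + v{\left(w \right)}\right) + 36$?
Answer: $-38122$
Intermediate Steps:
$v{\left(r \right)} = -8$
$B{\left(w \right)} = -25$ ($B{\left(w \right)} = \left(-53 - 8\right) + 36 = -61 + 36 = -25$)
$\left(-33103 + \left(9993 - 14987\right)\right) + B{\left(92 \right)} = \left(-33103 + \left(9993 - 14987\right)\right) - 25 = \left(-33103 - 4994\right) - 25 = -38097 - 25 = -38122$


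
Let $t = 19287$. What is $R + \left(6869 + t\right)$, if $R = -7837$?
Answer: $18319$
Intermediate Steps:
$R + \left(6869 + t\right) = -7837 + \left(6869 + 19287\right) = -7837 + 26156 = 18319$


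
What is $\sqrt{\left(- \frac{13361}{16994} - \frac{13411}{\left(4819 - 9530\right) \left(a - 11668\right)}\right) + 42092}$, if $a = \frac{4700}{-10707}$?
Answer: $\frac{\sqrt{263178267629365306031338059519260206}}{2500513988036596} \approx 205.16$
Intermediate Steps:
$a = - \frac{4700}{10707}$ ($a = 4700 \left(- \frac{1}{10707}\right) = - \frac{4700}{10707} \approx -0.43897$)
$\sqrt{\left(- \frac{13361}{16994} - \frac{13411}{\left(4819 - 9530\right) \left(a - 11668\right)}\right) + 42092} = \sqrt{\left(- \frac{13361}{16994} - \frac{13411}{\left(4819 - 9530\right) \left(- \frac{4700}{10707} - 11668\right)}\right) + 42092} = \sqrt{\left(\left(-13361\right) \frac{1}{16994} - \frac{13411}{\left(-4711\right) \left(- \frac{124933976}{10707}\right)}\right) + 42092} = \sqrt{\left(- \frac{13361}{16994} - \frac{13411}{\frac{588563960936}{10707}}\right) + 42092} = \sqrt{\left(- \frac{13361}{16994} - \frac{143591577}{588563960936}\right) + 42092} = \sqrt{- \frac{3933121638662717}{5001027976073192} + 42092} = \sqrt{\frac{210499336447234134947}{5001027976073192}} = \frac{\sqrt{263178267629365306031338059519260206}}{2500513988036596}$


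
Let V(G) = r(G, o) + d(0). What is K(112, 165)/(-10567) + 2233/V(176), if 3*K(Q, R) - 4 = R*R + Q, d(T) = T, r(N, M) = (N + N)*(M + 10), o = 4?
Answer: -830495/2028864 ≈ -0.40934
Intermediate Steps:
r(N, M) = 2*N*(10 + M) (r(N, M) = (2*N)*(10 + M) = 2*N*(10 + M))
K(Q, R) = 4/3 + Q/3 + R²/3 (K(Q, R) = 4/3 + (R*R + Q)/3 = 4/3 + (R² + Q)/3 = 4/3 + (Q + R²)/3 = 4/3 + (Q/3 + R²/3) = 4/3 + Q/3 + R²/3)
V(G) = 28*G (V(G) = 2*G*(10 + 4) + 0 = 2*G*14 + 0 = 28*G + 0 = 28*G)
K(112, 165)/(-10567) + 2233/V(176) = (4/3 + (⅓)*112 + (⅓)*165²)/(-10567) + 2233/((28*176)) = (4/3 + 112/3 + (⅓)*27225)*(-1/10567) + 2233/4928 = (4/3 + 112/3 + 9075)*(-1/10567) + 2233*(1/4928) = (27341/3)*(-1/10567) + 29/64 = -27341/31701 + 29/64 = -830495/2028864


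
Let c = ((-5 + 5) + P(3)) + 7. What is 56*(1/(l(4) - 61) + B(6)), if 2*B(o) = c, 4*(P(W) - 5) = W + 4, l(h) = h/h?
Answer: 5761/15 ≈ 384.07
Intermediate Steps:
l(h) = 1
P(W) = 6 + W/4 (P(W) = 5 + (W + 4)/4 = 5 + (4 + W)/4 = 5 + (1 + W/4) = 6 + W/4)
c = 55/4 (c = ((-5 + 5) + (6 + (¼)*3)) + 7 = (0 + (6 + ¾)) + 7 = (0 + 27/4) + 7 = 27/4 + 7 = 55/4 ≈ 13.750)
B(o) = 55/8 (B(o) = (½)*(55/4) = 55/8)
56*(1/(l(4) - 61) + B(6)) = 56*(1/(1 - 61) + 55/8) = 56*(1/(-60) + 55/8) = 56*(-1/60 + 55/8) = 56*(823/120) = 5761/15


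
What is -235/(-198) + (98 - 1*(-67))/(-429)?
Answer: 2065/2574 ≈ 0.80225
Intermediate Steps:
-235/(-198) + (98 - 1*(-67))/(-429) = -235*(-1/198) + (98 + 67)*(-1/429) = 235/198 + 165*(-1/429) = 235/198 - 5/13 = 2065/2574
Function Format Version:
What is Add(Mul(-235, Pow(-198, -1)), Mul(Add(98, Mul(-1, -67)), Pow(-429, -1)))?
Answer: Rational(2065, 2574) ≈ 0.80225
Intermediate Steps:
Add(Mul(-235, Pow(-198, -1)), Mul(Add(98, Mul(-1, -67)), Pow(-429, -1))) = Add(Mul(-235, Rational(-1, 198)), Mul(Add(98, 67), Rational(-1, 429))) = Add(Rational(235, 198), Mul(165, Rational(-1, 429))) = Add(Rational(235, 198), Rational(-5, 13)) = Rational(2065, 2574)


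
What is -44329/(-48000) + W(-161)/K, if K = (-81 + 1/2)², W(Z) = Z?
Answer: 6944969/7728000 ≈ 0.89868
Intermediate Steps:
K = 25921/4 (K = (-81 + ½)² = (-161/2)² = 25921/4 ≈ 6480.3)
-44329/(-48000) + W(-161)/K = -44329/(-48000) - 161/25921/4 = -44329*(-1/48000) - 161*4/25921 = 44329/48000 - 4/161 = 6944969/7728000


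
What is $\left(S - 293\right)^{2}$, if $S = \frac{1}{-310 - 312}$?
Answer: $\frac{33213969009}{386884} \approx 85850.0$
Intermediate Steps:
$S = - \frac{1}{622}$ ($S = \frac{1}{-622} = - \frac{1}{622} \approx -0.0016077$)
$\left(S - 293\right)^{2} = \left(- \frac{1}{622} - 293\right)^{2} = \left(- \frac{182247}{622}\right)^{2} = \frac{33213969009}{386884}$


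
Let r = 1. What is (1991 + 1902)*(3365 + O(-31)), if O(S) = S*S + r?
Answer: 16845011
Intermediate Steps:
O(S) = 1 + S² (O(S) = S*S + 1 = S² + 1 = 1 + S²)
(1991 + 1902)*(3365 + O(-31)) = (1991 + 1902)*(3365 + (1 + (-31)²)) = 3893*(3365 + (1 + 961)) = 3893*(3365 + 962) = 3893*4327 = 16845011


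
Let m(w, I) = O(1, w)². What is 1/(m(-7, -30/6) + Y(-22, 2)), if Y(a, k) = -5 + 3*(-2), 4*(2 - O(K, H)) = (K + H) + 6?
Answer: -⅐ ≈ -0.14286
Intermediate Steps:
O(K, H) = ½ - H/4 - K/4 (O(K, H) = 2 - ((K + H) + 6)/4 = 2 - ((H + K) + 6)/4 = 2 - (6 + H + K)/4 = 2 + (-3/2 - H/4 - K/4) = ½ - H/4 - K/4)
Y(a, k) = -11 (Y(a, k) = -5 - 6 = -11)
m(w, I) = (¼ - w/4)² (m(w, I) = (½ - w/4 - ¼*1)² = (½ - w/4 - ¼)² = (¼ - w/4)²)
1/(m(-7, -30/6) + Y(-22, 2)) = 1/((-1 - 7)²/16 - 11) = 1/((1/16)*(-8)² - 11) = 1/((1/16)*64 - 11) = 1/(4 - 11) = 1/(-7) = -⅐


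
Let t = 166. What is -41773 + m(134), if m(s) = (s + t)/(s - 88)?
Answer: -960629/23 ≈ -41767.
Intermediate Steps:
m(s) = (166 + s)/(-88 + s) (m(s) = (s + 166)/(s - 88) = (166 + s)/(-88 + s))
-41773 + m(134) = -41773 + (166 + 134)/(-88 + 134) = -41773 + 300/46 = -41773 + (1/46)*300 = -41773 + 150/23 = -960629/23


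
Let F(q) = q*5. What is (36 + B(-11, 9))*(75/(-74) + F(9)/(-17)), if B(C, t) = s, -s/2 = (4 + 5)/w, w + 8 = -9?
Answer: -1450575/10693 ≈ -135.66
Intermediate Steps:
w = -17 (w = -8 - 9 = -17)
F(q) = 5*q
s = 18/17 (s = -2*(4 + 5)/(-17) = -18*(-1)/17 = -2*(-9/17) = 18/17 ≈ 1.0588)
B(C, t) = 18/17
(36 + B(-11, 9))*(75/(-74) + F(9)/(-17)) = (36 + 18/17)*(75/(-74) + (5*9)/(-17)) = 630*(75*(-1/74) + 45*(-1/17))/17 = 630*(-75/74 - 45/17)/17 = (630/17)*(-4605/1258) = -1450575/10693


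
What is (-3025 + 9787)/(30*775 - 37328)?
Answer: -3381/7039 ≈ -0.48032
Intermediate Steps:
(-3025 + 9787)/(30*775 - 37328) = 6762/(23250 - 37328) = 6762/(-14078) = 6762*(-1/14078) = -3381/7039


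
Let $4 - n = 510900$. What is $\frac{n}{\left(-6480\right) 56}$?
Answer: $\frac{31931}{22680} \approx 1.4079$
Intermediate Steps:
$n = -510896$ ($n = 4 - 510900 = -510896$)
$\frac{n}{\left(-6480\right) 56} = - \frac{510896}{\left(-6480\right) 56} = - \frac{510896}{-362880} = \left(-510896\right) \left(- \frac{1}{362880}\right) = \frac{31931}{22680}$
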